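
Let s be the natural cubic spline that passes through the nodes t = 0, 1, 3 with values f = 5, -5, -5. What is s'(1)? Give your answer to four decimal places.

With M_i denoting the second derivative at x_i, h_i = 1, 2, and Δ_i = (y_(i+1) − y_i)/h_i = -10, 0:
  1·M_0 + 6·M_1 + 2·M_2 = 6(Δ_1 - Δ_0) = 60
Natural end conditions: M_0 = M_2 = 0.
Forward elimination and back-substitution give M_0 = 0, M_1 = 10, M_2 = 0.
On [1, 3], s'(t) = b_1 + 2c_1·(t - 1) + 3d_1·(t - 1)² with b_1 = Δ_1 - h_1(2M_1 + M_2)/6 = -20/3, c_1 = M_1/2 = 5, d_1 = (M_2 - M_1)/(6h_1) = -5/6. So s'(1) = -20/3.

-6.6667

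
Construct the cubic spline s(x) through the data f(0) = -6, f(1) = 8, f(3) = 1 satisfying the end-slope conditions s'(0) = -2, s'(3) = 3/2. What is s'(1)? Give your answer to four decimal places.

12.6667

Write m_i for s''(x_i). With h_i = 1, 2 and divided differences Δ_i = 14, -7/2, the continuity of s' gives the tridiagonal system
  1·m_0 + 6·m_1 + 2·m_2 = 6(Δ_1 - Δ_0) = -105
Clamped end conditions give two more equations: 2h_0·m_0 + h_0·m_1 = 6(Δ_0 - s'(0)) = 96 and h_1·m_1 + 2h_1·m_2 = 6(s'(3) - Δ_1) = 30.
Solving: m_0 = 200/3, m_1 = -112/3, m_2 = 157/6.
On [1, 3], s'(x) = b_1 + 2c_1·(x - 1) + 3d_1·(x - 1)² with b_1 = Δ_1 - h_1(2m_1 + m_2)/6 = 38/3, c_1 = m_1/2 = -56/3, d_1 = (m_2 - m_1)/(6h_1) = 127/24. So s'(1) = 38/3.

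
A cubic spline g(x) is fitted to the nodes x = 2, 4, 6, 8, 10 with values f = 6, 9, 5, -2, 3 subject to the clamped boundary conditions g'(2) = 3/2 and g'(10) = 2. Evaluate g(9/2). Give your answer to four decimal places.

Let M_i = g''(x_i). Step sizes h_i = 2, 2, 2, 2; slopes of the chords Δ_i = (y_(i+1) - y_i)/h_i = 3/2, -2, -7/2, 5/2.
  2·M_0 + 8·M_1 + 2·M_2 = 6(Δ_1 - Δ_0) = -21
  2·M_1 + 8·M_2 + 2·M_3 = 6(Δ_2 - Δ_1) = -9
  2·M_2 + 8·M_3 + 2·M_4 = 6(Δ_3 - Δ_2) = 36
Clamped end conditions give two more equations: 2h_0·M_0 + h_0·M_1 = 6(Δ_0 - g'(2)) = 0 and h_3·M_3 + 2h_3·M_4 = 6(g'(10) - Δ_3) = -3.
Solving: M_0 = 17/14, M_1 = -17/7, M_2 = -2, M_3 = 83/14, M_4 = -26/7.
On [4, 6], g(x) = 9 + 2/7·(x - 4) - 17/14·(x - 4)² + 1/28·(x - 4)³.
With (x - 4) = 1/2: g(9/2) = 283/32.

8.8438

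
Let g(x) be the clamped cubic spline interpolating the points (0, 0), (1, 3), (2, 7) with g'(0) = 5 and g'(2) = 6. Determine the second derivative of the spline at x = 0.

Put M_i = g'' at the i-th knot. Here h = (1, 1) and Δ = (3, 4), so the interior equations h_(i-1)·M_(i-1) + 2(h_(i-1)+h_i)·M_i + h_i·M_(i+1) = 6(Δ_i − Δ_(i-1)) read
  1·M_0 + 4·M_1 + 1·M_2 = 6(Δ_1 - Δ_0) = 6
Clamped end conditions give two more equations: 2h_0·M_0 + h_0·M_1 = 6(Δ_0 - g'(0)) = -12 and h_1·M_1 + 2h_1·M_2 = 6(g'(2) - Δ_1) = 12.
Forward elimination and back-substitution give M_0 = -7, M_1 = 2, M_2 = 5.

-7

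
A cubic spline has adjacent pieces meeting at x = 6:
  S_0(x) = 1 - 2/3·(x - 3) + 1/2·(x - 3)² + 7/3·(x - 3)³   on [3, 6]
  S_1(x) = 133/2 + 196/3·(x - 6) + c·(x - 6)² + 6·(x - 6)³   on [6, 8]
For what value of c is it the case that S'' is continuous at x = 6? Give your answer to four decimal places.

S_0''(x) = 1 + 14·(x - 3), so S_0''(6) = 43. On the right, S_1''(6) = 2c, so c = 43/2.

21.5000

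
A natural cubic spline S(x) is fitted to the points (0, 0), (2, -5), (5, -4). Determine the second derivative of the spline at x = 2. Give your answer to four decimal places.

Put σ_i = S'' at the i-th knot. Here h = (2, 3) and Δ = (-5/2, 1/3), so the interior equations h_(i-1)·σ_(i-1) + 2(h_(i-1)+h_i)·σ_i + h_i·σ_(i+1) = 6(Δ_i − Δ_(i-1)) read
  2·σ_0 + 10·σ_1 + 3·σ_2 = 6(Δ_1 - Δ_0) = 17
Natural end conditions: σ_0 = σ_2 = 0.
Forward elimination and back-substitution give σ_0 = 0, σ_1 = 17/10, σ_2 = 0.

1.7000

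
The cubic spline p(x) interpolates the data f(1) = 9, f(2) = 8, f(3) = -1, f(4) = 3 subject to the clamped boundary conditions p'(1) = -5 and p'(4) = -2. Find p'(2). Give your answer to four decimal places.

Put M_i = p'' at the i-th knot. Here h = (1, 1, 1) and Δ = (-1, -9, 4), so the interior equations h_(i-1)·M_(i-1) + 2(h_(i-1)+h_i)·M_i + h_i·M_(i+1) = 6(Δ_i − Δ_(i-1)) read
  1·M_0 + 4·M_1 + 1·M_2 = 6(Δ_1 - Δ_0) = -48
  1·M_1 + 4·M_2 + 1·M_3 = 6(Δ_2 - Δ_1) = 78
Clamped end conditions give two more equations: 2h_0·M_0 + h_0·M_1 = 6(Δ_0 - p'(1)) = 24 and h_2·M_2 + 2h_2·M_3 = 6(p'(4) - Δ_2) = -36.
Solving the tridiagonal system: M_0 = 128/5, M_1 = -136/5, M_2 = 176/5, M_3 = -178/5.
On [2, 3], p'(x) = b_1 + 2c_1·(x - 2) + 3d_1·(x - 2)² with b_1 = Δ_1 - h_1(2M_1 + M_2)/6 = -29/5, c_1 = M_1/2 = -68/5, d_1 = (M_2 - M_1)/(6h_1) = 52/5. So p'(2) = -29/5.

-5.8000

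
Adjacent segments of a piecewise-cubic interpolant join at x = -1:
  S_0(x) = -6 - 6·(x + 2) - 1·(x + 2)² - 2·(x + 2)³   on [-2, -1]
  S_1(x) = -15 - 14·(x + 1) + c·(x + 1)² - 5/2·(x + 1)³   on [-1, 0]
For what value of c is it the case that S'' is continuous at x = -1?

S_0''(x) = -2 - 12·(x + 2), so S_0''(-1) = -14. On the right, S_1''(-1) = 2c, so c = -7.

-7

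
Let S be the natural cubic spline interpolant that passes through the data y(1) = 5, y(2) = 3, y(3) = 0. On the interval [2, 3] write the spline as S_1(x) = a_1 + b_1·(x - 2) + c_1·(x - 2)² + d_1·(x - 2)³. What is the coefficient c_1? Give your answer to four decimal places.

Let m_i = S''(x_i). Step sizes h_i = 1, 1; slopes of the chords Δ_i = (y_(i+1) - y_i)/h_i = -2, -3.
  1·m_0 + 4·m_1 + 1·m_2 = 6(Δ_1 - Δ_0) = -6
Natural end conditions: m_0 = m_2 = 0.
Forward elimination and back-substitution give m_0 = 0, m_1 = -3/2, m_2 = 0.
On [2, 3], with S_1(x) = a_1 + b_1·(x - 2) + c_1·(x - 2)² + d_1·(x - 2)³: c_1 = m_1/2 = -3/4, d_1 = (m_2 - m_1)/(6h_1) = 1/4, b_1 = Δ_1 - h_1(2m_1 + m_2)/6 = -5/2.

-0.7500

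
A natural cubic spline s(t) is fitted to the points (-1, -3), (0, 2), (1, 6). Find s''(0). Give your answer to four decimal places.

Put M_i = s'' at the i-th knot. Here h = (1, 1) and Δ = (5, 4), so the interior equations h_(i-1)·M_(i-1) + 2(h_(i-1)+h_i)·M_i + h_i·M_(i+1) = 6(Δ_i − Δ_(i-1)) read
  1·M_0 + 4·M_1 + 1·M_2 = 6(Δ_1 - Δ_0) = -6
Natural end conditions: M_0 = M_2 = 0.
Solving: M_0 = 0, M_1 = -3/2, M_2 = 0.

-1.5000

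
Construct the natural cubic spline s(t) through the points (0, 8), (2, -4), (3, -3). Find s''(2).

7

With M_i denoting the second derivative at x_i, h_i = 2, 1, and Δ_i = (y_(i+1) − y_i)/h_i = -6, 1:
  2·M_0 + 6·M_1 + 1·M_2 = 6(Δ_1 - Δ_0) = 42
Natural end conditions: M_0 = M_2 = 0.
Solving the tridiagonal system: M_0 = 0, M_1 = 7, M_2 = 0.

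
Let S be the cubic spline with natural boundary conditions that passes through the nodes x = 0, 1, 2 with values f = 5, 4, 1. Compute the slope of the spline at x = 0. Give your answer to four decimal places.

-0.5000

Write σ_i for S''(x_i). With h_i = 1, 1 and divided differences Δ_i = -1, -3, the continuity of S' gives the tridiagonal system
  1·σ_0 + 4·σ_1 + 1·σ_2 = 6(Δ_1 - Δ_0) = -12
Natural end conditions: σ_0 = σ_2 = 0.
Hence σ_0 = 0, σ_1 = -3, σ_2 = 0.
On [0, 1], S'(x) = b_0 + 2c_0·x + 3d_0·x² with b_0 = Δ_0 - h_0(2σ_0 + σ_1)/6 = -1/2, c_0 = σ_0/2 = 0, d_0 = (σ_1 - σ_0)/(6h_0) = -1/2. So S'(0) = -1/2.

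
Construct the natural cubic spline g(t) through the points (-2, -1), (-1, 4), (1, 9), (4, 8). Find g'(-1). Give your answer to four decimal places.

4.3095

Write m_i for g''(x_i). With h_i = 1, 2, 3 and divided differences Δ_i = 5, 5/2, -1/3, the continuity of g' gives the tridiagonal system
  1·m_0 + 6·m_1 + 2·m_2 = 6(Δ_1 - Δ_0) = -15
  2·m_1 + 10·m_2 + 3·m_3 = 6(Δ_2 - Δ_1) = -17
Natural end conditions: m_0 = m_3 = 0.
Hence m_0 = 0, m_1 = -29/14, m_2 = -9/7, m_3 = 0.
On [-1, 1], g'(t) = b_1 + 2c_1·(t + 1) + 3d_1·(t + 1)² with b_1 = Δ_1 - h_1(2m_1 + m_2)/6 = 181/42, c_1 = m_1/2 = -29/28, d_1 = (m_2 - m_1)/(6h_1) = 11/168. So g'(-1) = 181/42.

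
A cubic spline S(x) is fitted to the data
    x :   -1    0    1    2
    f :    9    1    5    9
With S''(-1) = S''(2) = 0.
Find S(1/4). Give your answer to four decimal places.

1.1375

Put σ_i = S'' at the i-th knot. Here h = (1, 1, 1) and Δ = (-8, 4, 4), so the interior equations h_(i-1)·σ_(i-1) + 2(h_(i-1)+h_i)·σ_i + h_i·σ_(i+1) = 6(Δ_i − Δ_(i-1)) read
  1·σ_0 + 4·σ_1 + 1·σ_2 = 6(Δ_1 - Δ_0) = 72
  1·σ_1 + 4·σ_2 + 1·σ_3 = 6(Δ_2 - Δ_1) = 0
Natural end conditions: σ_0 = σ_3 = 0.
Solving: σ_0 = 0, σ_1 = 96/5, σ_2 = -24/5, σ_3 = 0.
On [0, 1], S(x) = 1 - 8/5·x + 48/5·x² - 4·x³.
With x = 1/4: S(1/4) = 91/80.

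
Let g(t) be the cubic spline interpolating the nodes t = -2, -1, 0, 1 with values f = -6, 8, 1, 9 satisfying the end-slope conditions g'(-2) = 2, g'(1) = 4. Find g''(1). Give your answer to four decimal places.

Let m_i = g''(x_i). Step sizes h_i = 1, 1, 1; slopes of the chords Δ_i = (y_(i+1) - y_i)/h_i = 14, -7, 8.
  1·m_0 + 4·m_1 + 1·m_2 = 6(Δ_1 - Δ_0) = -126
  1·m_1 + 4·m_2 + 1·m_3 = 6(Δ_2 - Δ_1) = 90
Clamped end conditions give two more equations: 2h_0·m_0 + h_0·m_1 = 6(Δ_0 - g'(-2)) = 72 and h_2·m_2 + 2h_2·m_3 = 6(g'(1) - Δ_2) = -24.
Forward elimination and back-substitution give m_0 = 986/15, m_1 = -892/15, m_2 = 692/15, m_3 = -526/15.

-35.0667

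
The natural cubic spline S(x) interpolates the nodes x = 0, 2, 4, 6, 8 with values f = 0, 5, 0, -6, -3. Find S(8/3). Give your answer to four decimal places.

4.3029

Write σ_i for S''(x_i). With h_i = 2, 2, 2, 2 and divided differences Δ_i = 5/2, -5/2, -3, 3/2, the continuity of S' gives the tridiagonal system
  2·σ_0 + 8·σ_1 + 2·σ_2 = 6(Δ_1 - Δ_0) = -30
  2·σ_1 + 8·σ_2 + 2·σ_3 = 6(Δ_2 - Δ_1) = -3
  2·σ_2 + 8·σ_3 + 2·σ_4 = 6(Δ_3 - Δ_2) = 27
Natural end conditions: σ_0 = σ_4 = 0.
Hence σ_0 = 0, σ_1 = -411/112, σ_2 = -9/28, σ_3 = 387/112, σ_4 = 0.
On [2, 4], S(x) = 5 + 3/56·(x - 2) - 411/224·(x - 2)² + 125/448·(x - 2)³.
With (x - 2) = 2/3: S(8/3) = 3253/756.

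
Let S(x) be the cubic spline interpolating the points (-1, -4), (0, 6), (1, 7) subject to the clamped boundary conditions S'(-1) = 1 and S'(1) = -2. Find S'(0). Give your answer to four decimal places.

8.5000

Put σ_i = S'' at the i-th knot. Here h = (1, 1) and Δ = (10, 1), so the interior equations h_(i-1)·σ_(i-1) + 2(h_(i-1)+h_i)·σ_i + h_i·σ_(i+1) = 6(Δ_i − Δ_(i-1)) read
  1·σ_0 + 4·σ_1 + 1·σ_2 = 6(Δ_1 - Δ_0) = -54
Clamped end conditions give two more equations: 2h_0·σ_0 + h_0·σ_1 = 6(Δ_0 - S'(-1)) = 54 and h_1·σ_1 + 2h_1·σ_2 = 6(S'(1) - Δ_1) = -18.
Solving: σ_0 = 39, σ_1 = -24, σ_2 = 3.
On [0, 1], S'(x) = b_1 + 2c_1·x + 3d_1·x² with b_1 = Δ_1 - h_1(2σ_1 + σ_2)/6 = 17/2, c_1 = σ_1/2 = -12, d_1 = (σ_2 - σ_1)/(6h_1) = 9/2. So S'(0) = 17/2.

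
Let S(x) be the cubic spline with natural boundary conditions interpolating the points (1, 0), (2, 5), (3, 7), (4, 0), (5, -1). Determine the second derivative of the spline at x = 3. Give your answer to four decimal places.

Let M_i = S''(x_i). Step sizes h_i = 1, 1, 1, 1; slopes of the chords Δ_i = (y_(i+1) - y_i)/h_i = 5, 2, -7, -1.
  1·M_0 + 4·M_1 + 1·M_2 = 6(Δ_1 - Δ_0) = -18
  1·M_1 + 4·M_2 + 1·M_3 = 6(Δ_2 - Δ_1) = -54
  1·M_2 + 4·M_3 + 1·M_4 = 6(Δ_3 - Δ_2) = 36
Natural end conditions: M_0 = M_4 = 0.
Hence M_0 = 0, M_1 = -9/28, M_2 = -117/7, M_3 = 369/28, M_4 = 0.

-16.7143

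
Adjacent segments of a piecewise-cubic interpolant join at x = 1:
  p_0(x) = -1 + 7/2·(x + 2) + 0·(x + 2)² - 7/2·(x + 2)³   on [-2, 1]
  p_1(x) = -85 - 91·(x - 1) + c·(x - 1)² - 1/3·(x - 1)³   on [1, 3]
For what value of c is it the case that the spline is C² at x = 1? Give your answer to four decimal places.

p_0''(x) = 0 - 21·(x + 2), so p_0''(1) = -63. On the right, p_1''(1) = 2c, so c = -63/2.

-31.5000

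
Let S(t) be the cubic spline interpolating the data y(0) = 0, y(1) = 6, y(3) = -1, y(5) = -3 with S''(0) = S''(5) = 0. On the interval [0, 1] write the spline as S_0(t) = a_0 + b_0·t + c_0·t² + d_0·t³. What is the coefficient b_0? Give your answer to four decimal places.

7.8409

Let m_i = S''(x_i). Step sizes h_i = 1, 2, 2; slopes of the chords Δ_i = (y_(i+1) - y_i)/h_i = 6, -7/2, -1.
  1·m_0 + 6·m_1 + 2·m_2 = 6(Δ_1 - Δ_0) = -57
  2·m_1 + 8·m_2 + 2·m_3 = 6(Δ_2 - Δ_1) = 15
Natural end conditions: m_0 = m_3 = 0.
Hence m_0 = 0, m_1 = -243/22, m_2 = 51/11, m_3 = 0.
On [0, 1], with S_0(t) = a_0 + b_0·t + c_0·t² + d_0·t³: c_0 = m_0/2 = 0, d_0 = (m_1 - m_0)/(6h_0) = -81/44, b_0 = Δ_0 - h_0(2m_0 + m_1)/6 = 345/44.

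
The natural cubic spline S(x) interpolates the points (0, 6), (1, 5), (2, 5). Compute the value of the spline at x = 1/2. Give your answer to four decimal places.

Put M_i = S'' at the i-th knot. Here h = (1, 1) and Δ = (-1, 0), so the interior equations h_(i-1)·M_(i-1) + 2(h_(i-1)+h_i)·M_i + h_i·M_(i+1) = 6(Δ_i − Δ_(i-1)) read
  1·M_0 + 4·M_1 + 1·M_2 = 6(Δ_1 - Δ_0) = 6
Natural end conditions: M_0 = M_2 = 0.
Hence M_0 = 0, M_1 = 3/2, M_2 = 0.
On [0, 1], S(x) = 6 - 5/4·x + 0·x² + 1/4·x³.
With x = 1/2: S(1/2) = 173/32.

5.4063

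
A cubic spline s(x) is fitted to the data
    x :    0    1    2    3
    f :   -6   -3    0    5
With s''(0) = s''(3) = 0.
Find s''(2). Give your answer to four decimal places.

With m_i denoting the second derivative at x_i, h_i = 1, 1, 1, and Δ_i = (y_(i+1) − y_i)/h_i = 3, 3, 5:
  1·m_0 + 4·m_1 + 1·m_2 = 6(Δ_1 - Δ_0) = 0
  1·m_1 + 4·m_2 + 1·m_3 = 6(Δ_2 - Δ_1) = 12
Natural end conditions: m_0 = m_3 = 0.
Forward elimination and back-substitution give m_0 = 0, m_1 = -4/5, m_2 = 16/5, m_3 = 0.

3.2000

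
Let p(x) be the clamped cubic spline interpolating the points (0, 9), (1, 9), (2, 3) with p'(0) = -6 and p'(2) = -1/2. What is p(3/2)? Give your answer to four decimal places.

5.7031

Let m_i = p''(x_i). Step sizes h_i = 1, 1; slopes of the chords Δ_i = (y_(i+1) - y_i)/h_i = 0, -6.
  1·m_0 + 4·m_1 + 1·m_2 = 6(Δ_1 - Δ_0) = -36
Clamped end conditions give two more equations: 2h_0·m_0 + h_0·m_1 = 6(Δ_0 - p'(0)) = 36 and h_1·m_1 + 2h_1·m_2 = 6(p'(2) - Δ_1) = 33.
Forward elimination and back-substitution give m_0 = 119/4, m_1 = -47/2, m_2 = 113/4.
On [1, 2], p(x) = 9 - 23/8·(x - 1) - 47/4·(x - 1)² + 69/8·(x - 1)³.
With (x - 1) = 1/2: p(3/2) = 365/64.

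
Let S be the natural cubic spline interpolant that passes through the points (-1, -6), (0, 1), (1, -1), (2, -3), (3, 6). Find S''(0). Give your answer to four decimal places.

-13.2857

Write m_i for S''(x_i). With h_i = 1, 1, 1, 1 and divided differences Δ_i = 7, -2, -2, 9, the continuity of S' gives the tridiagonal system
  1·m_0 + 4·m_1 + 1·m_2 = 6(Δ_1 - Δ_0) = -54
  1·m_1 + 4·m_2 + 1·m_3 = 6(Δ_2 - Δ_1) = 0
  1·m_2 + 4·m_3 + 1·m_4 = 6(Δ_3 - Δ_2) = 66
Natural end conditions: m_0 = m_4 = 0.
Solving: m_0 = 0, m_1 = -93/7, m_2 = -6/7, m_3 = 117/7, m_4 = 0.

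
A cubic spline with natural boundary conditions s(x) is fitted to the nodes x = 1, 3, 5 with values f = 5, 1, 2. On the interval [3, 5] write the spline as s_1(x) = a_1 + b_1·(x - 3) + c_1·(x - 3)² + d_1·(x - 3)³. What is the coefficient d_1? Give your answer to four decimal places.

-0.1563

Put σ_i = s'' at the i-th knot. Here h = (2, 2) and Δ = (-2, 1/2), so the interior equations h_(i-1)·σ_(i-1) + 2(h_(i-1)+h_i)·σ_i + h_i·σ_(i+1) = 6(Δ_i − Δ_(i-1)) read
  2·σ_0 + 8·σ_1 + 2·σ_2 = 6(Δ_1 - Δ_0) = 15
Natural end conditions: σ_0 = σ_2 = 0.
Solving the tridiagonal system: σ_0 = 0, σ_1 = 15/8, σ_2 = 0.
On [3, 5], with s_1(x) = a_1 + b_1·(x - 3) + c_1·(x - 3)² + d_1·(x - 3)³: c_1 = σ_1/2 = 15/16, d_1 = (σ_2 - σ_1)/(6h_1) = -5/32, b_1 = Δ_1 - h_1(2σ_1 + σ_2)/6 = -3/4.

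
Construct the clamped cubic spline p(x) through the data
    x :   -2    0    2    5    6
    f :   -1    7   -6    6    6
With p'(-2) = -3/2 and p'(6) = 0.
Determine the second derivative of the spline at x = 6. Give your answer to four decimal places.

Put M_i = p'' at the i-th knot. Here h = (2, 2, 3, 1) and Δ = (4, -13/2, 4, 0), so the interior equations h_(i-1)·M_(i-1) + 2(h_(i-1)+h_i)·M_i + h_i·M_(i+1) = 6(Δ_i − Δ_(i-1)) read
  2·M_0 + 8·M_1 + 2·M_2 = 6(Δ_1 - Δ_0) = -63
  2·M_1 + 10·M_2 + 3·M_3 = 6(Δ_2 - Δ_1) = 63
  3·M_2 + 8·M_3 + 1·M_4 = 6(Δ_3 - Δ_2) = -24
Clamped end conditions give two more equations: 2h_0·M_0 + h_0·M_1 = 6(Δ_0 - p'(-2)) = 33 and h_3·M_3 + 2h_3·M_4 = 6(p'(6) - Δ_3) = 0.
Hence M_0 = 187/12, M_1 = -44/3, M_2 = 139/12, M_3 = -47/6, M_4 = 47/12.

3.9167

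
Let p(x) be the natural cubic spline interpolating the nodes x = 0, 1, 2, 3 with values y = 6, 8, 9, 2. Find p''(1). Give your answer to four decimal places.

1.6000

Write M_i for p''(x_i). With h_i = 1, 1, 1 and divided differences Δ_i = 2, 1, -7, the continuity of p' gives the tridiagonal system
  1·M_0 + 4·M_1 + 1·M_2 = 6(Δ_1 - Δ_0) = -6
  1·M_1 + 4·M_2 + 1·M_3 = 6(Δ_2 - Δ_1) = -48
Natural end conditions: M_0 = M_3 = 0.
Hence M_0 = 0, M_1 = 8/5, M_2 = -62/5, M_3 = 0.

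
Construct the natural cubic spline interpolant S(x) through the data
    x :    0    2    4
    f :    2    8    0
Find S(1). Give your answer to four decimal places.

6.3125

With σ_i denoting the second derivative at x_i, h_i = 2, 2, and Δ_i = (y_(i+1) − y_i)/h_i = 3, -4:
  2·σ_0 + 8·σ_1 + 2·σ_2 = 6(Δ_1 - Δ_0) = -42
Natural end conditions: σ_0 = σ_2 = 0.
Hence σ_0 = 0, σ_1 = -21/4, σ_2 = 0.
On [0, 2], S(x) = 2 + 19/4·x + 0·x² - 7/16·x³.
With x = 1: S(1) = 101/16.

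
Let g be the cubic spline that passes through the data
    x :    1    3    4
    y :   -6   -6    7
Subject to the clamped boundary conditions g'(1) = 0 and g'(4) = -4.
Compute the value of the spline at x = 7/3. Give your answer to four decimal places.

With σ_i denoting the second derivative at x_i, h_i = 2, 1, and Δ_i = (y_(i+1) − y_i)/h_i = 0, 13:
  2·σ_0 + 6·σ_1 + 1·σ_2 = 6(Δ_1 - Δ_0) = 78
Clamped end conditions give two more equations: 2h_0·σ_0 + h_0·σ_1 = 6(Δ_0 - g'(1)) = 0 and h_1·σ_1 + 2h_1·σ_2 = 6(g'(4) - Δ_1) = -102.
Solving the tridiagonal system: σ_0 = -43/3, σ_1 = 86/3, σ_2 = -196/3.
On [1, 3], g(x) = -6 + 0·(x - 1) - 43/6·(x - 1)² + 43/12·(x - 1)³.
With (x - 1) = 4/3: g(7/3) = -830/81.

-10.2469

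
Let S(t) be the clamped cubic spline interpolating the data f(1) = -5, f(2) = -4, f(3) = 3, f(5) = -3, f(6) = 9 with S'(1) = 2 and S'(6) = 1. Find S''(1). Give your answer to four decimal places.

-11.8906

With M_i denoting the second derivative at x_i, h_i = 1, 1, 2, 1, and Δ_i = (y_(i+1) − y_i)/h_i = 1, 7, -3, 12:
  1·M_0 + 4·M_1 + 1·M_2 = 6(Δ_1 - Δ_0) = 36
  1·M_1 + 6·M_2 + 2·M_3 = 6(Δ_2 - Δ_1) = -60
  2·M_2 + 6·M_3 + 1·M_4 = 6(Δ_3 - Δ_2) = 90
Clamped end conditions give two more equations: 2h_0·M_0 + h_0·M_1 = 6(Δ_0 - S'(1)) = -6 and h_3·M_3 + 2h_3·M_4 = 6(S'(6) - Δ_3) = -66.
Forward elimination and back-substitution give M_0 = -761/64, M_1 = 569/32, M_2 = -1487/64, M_3 = 493/16, M_4 = -1549/32.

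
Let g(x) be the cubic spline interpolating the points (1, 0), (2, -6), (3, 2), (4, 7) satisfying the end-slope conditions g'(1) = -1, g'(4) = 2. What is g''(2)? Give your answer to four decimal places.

31.6000

Write m_i for g''(x_i). With h_i = 1, 1, 1 and divided differences Δ_i = -6, 8, 5, the continuity of g' gives the tridiagonal system
  1·m_0 + 4·m_1 + 1·m_2 = 6(Δ_1 - Δ_0) = 84
  1·m_1 + 4·m_2 + 1·m_3 = 6(Δ_2 - Δ_1) = -18
Clamped end conditions give two more equations: 2h_0·m_0 + h_0·m_1 = 6(Δ_0 - g'(1)) = -30 and h_2·m_2 + 2h_2·m_3 = 6(g'(4) - Δ_2) = -18.
Solving the tridiagonal system: m_0 = -154/5, m_1 = 158/5, m_2 = -58/5, m_3 = -16/5.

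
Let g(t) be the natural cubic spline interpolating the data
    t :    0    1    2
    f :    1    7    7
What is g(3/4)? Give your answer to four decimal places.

5.9922

Let M_i = g''(x_i). Step sizes h_i = 1, 1; slopes of the chords Δ_i = (y_(i+1) - y_i)/h_i = 6, 0.
  1·M_0 + 4·M_1 + 1·M_2 = 6(Δ_1 - Δ_0) = -36
Natural end conditions: M_0 = M_2 = 0.
Solving: M_0 = 0, M_1 = -9, M_2 = 0.
On [0, 1], g(t) = 1 + 15/2·t + 0·t² - 3/2·t³.
With t = 3/4: g(3/4) = 767/128.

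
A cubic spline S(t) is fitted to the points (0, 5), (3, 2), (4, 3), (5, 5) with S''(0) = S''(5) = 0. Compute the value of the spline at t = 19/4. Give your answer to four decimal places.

4.4546

With M_i denoting the second derivative at x_i, h_i = 3, 1, 1, and Δ_i = (y_(i+1) − y_i)/h_i = -1, 1, 2:
  3·M_0 + 8·M_1 + 1·M_2 = 6(Δ_1 - Δ_0) = 12
  1·M_1 + 4·M_2 + 1·M_3 = 6(Δ_2 - Δ_1) = 6
Natural end conditions: M_0 = M_3 = 0.
Solving: M_0 = 0, M_1 = 42/31, M_2 = 36/31, M_3 = 0.
On [4, 5], S(t) = 3 + 50/31·(t - 4) + 18/31·(t - 4)² - 6/31·(t - 4)³.
With (t - 4) = 3/4: S(19/4) = 4419/992.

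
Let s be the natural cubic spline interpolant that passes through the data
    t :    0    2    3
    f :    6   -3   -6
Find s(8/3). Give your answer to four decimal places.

With M_i denoting the second derivative at x_i, h_i = 2, 1, and Δ_i = (y_(i+1) − y_i)/h_i = -9/2, -3:
  2·M_0 + 6·M_1 + 1·M_2 = 6(Δ_1 - Δ_0) = 9
Natural end conditions: M_0 = M_2 = 0.
Hence M_0 = 0, M_1 = 3/2, M_2 = 0.
On [2, 3], s(t) = -3 - 7/2·(t - 2) + 3/4·(t - 2)² - 1/4·(t - 2)³.
With (t - 2) = 2/3: s(8/3) = -137/27.

-5.0741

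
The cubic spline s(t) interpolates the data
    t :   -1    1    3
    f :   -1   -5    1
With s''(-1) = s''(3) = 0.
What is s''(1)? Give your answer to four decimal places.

Let M_i = s''(x_i). Step sizes h_i = 2, 2; slopes of the chords Δ_i = (y_(i+1) - y_i)/h_i = -2, 3.
  2·M_0 + 8·M_1 + 2·M_2 = 6(Δ_1 - Δ_0) = 30
Natural end conditions: M_0 = M_2 = 0.
Hence M_0 = 0, M_1 = 15/4, M_2 = 0.

3.7500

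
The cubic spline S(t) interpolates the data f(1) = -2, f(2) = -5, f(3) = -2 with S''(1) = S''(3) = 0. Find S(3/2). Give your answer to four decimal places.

With σ_i denoting the second derivative at x_i, h_i = 1, 1, and Δ_i = (y_(i+1) − y_i)/h_i = -3, 3:
  1·σ_0 + 4·σ_1 + 1·σ_2 = 6(Δ_1 - Δ_0) = 36
Natural end conditions: σ_0 = σ_2 = 0.
Hence σ_0 = 0, σ_1 = 9, σ_2 = 0.
On [1, 2], S(t) = -2 - 9/2·(t - 1) + 0·(t - 1)² + 3/2·(t - 1)³.
With (t - 1) = 1/2: S(3/2) = -65/16.

-4.0625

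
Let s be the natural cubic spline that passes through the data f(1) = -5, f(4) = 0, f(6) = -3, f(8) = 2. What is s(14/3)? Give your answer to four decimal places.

-1.0728

Let m_i = s''(x_i). Step sizes h_i = 3, 2, 2; slopes of the chords Δ_i = (y_(i+1) - y_i)/h_i = 5/3, -3/2, 5/2.
  3·m_0 + 10·m_1 + 2·m_2 = 6(Δ_1 - Δ_0) = -19
  2·m_1 + 8·m_2 + 2·m_3 = 6(Δ_2 - Δ_1) = 24
Natural end conditions: m_0 = m_3 = 0.
Solving: m_0 = 0, m_1 = -50/19, m_2 = 139/38, m_3 = 0.
On [4, 6], s(t) = 0 - 55/57·(t - 4) - 25/19·(t - 4)² + 239/456·(t - 4)³.
With (t - 4) = 2/3: s(14/3) = -1651/1539.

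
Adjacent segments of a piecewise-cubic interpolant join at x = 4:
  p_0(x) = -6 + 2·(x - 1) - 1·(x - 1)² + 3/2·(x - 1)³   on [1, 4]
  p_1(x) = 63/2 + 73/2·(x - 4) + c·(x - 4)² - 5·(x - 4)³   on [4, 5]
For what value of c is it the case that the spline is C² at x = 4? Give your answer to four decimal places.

p_0''(x) = -2 + 9·(x - 1), so p_0''(4) = 25. On the right, p_1''(4) = 2c, so c = 25/2.

12.5000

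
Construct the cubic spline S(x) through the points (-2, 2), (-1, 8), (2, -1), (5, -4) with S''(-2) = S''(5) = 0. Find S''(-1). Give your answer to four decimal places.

-7.8621

Write M_i for S''(x_i). With h_i = 1, 3, 3 and divided differences Δ_i = 6, -3, -1, the continuity of S' gives the tridiagonal system
  1·M_0 + 8·M_1 + 3·M_2 = 6(Δ_1 - Δ_0) = -54
  3·M_1 + 12·M_2 + 3·M_3 = 6(Δ_2 - Δ_1) = 12
Natural end conditions: M_0 = M_3 = 0.
Hence M_0 = 0, M_1 = -228/29, M_2 = 86/29, M_3 = 0.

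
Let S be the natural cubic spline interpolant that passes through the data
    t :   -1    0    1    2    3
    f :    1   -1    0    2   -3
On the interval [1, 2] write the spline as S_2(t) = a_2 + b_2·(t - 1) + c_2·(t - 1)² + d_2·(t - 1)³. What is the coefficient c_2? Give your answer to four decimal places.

With m_i denoting the second derivative at x_i, h_i = 1, 1, 1, 1, and Δ_i = (y_(i+1) − y_i)/h_i = -2, 1, 2, -5:
  1·m_0 + 4·m_1 + 1·m_2 = 6(Δ_1 - Δ_0) = 18
  1·m_1 + 4·m_2 + 1·m_3 = 6(Δ_2 - Δ_1) = 6
  1·m_2 + 4·m_3 + 1·m_4 = 6(Δ_3 - Δ_2) = -42
Natural end conditions: m_0 = m_4 = 0.
Forward elimination and back-substitution give m_0 = 0, m_1 = 51/14, m_2 = 24/7, m_3 = -159/14, m_4 = 0.
On [1, 2], with S_2(t) = a_2 + b_2·(t - 1) + c_2·(t - 1)² + d_2·(t - 1)³: c_2 = m_2/2 = 12/7, d_2 = (m_3 - m_2)/(6h_2) = -69/28, b_2 = Δ_2 - h_2(2m_2 + m_3)/6 = 11/4.

1.7143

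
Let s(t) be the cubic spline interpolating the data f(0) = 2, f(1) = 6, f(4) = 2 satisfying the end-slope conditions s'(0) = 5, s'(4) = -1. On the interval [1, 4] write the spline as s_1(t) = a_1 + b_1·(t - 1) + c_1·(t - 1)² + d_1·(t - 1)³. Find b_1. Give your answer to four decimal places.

With σ_i denoting the second derivative at x_i, h_i = 1, 3, and Δ_i = (y_(i+1) − y_i)/h_i = 4, -4/3:
  1·σ_0 + 8·σ_1 + 3·σ_2 = 6(Δ_1 - Δ_0) = -32
Clamped end conditions give two more equations: 2h_0·σ_0 + h_0·σ_1 = 6(Δ_0 - s'(0)) = -6 and h_1·σ_1 + 2h_1·σ_2 = 6(s'(4) - Δ_1) = 2.
Solving: σ_0 = -1/2, σ_1 = -5, σ_2 = 17/6.
On [1, 4], with s_1(t) = a_1 + b_1·(t - 1) + c_1·(t - 1)² + d_1·(t - 1)³: c_1 = σ_1/2 = -5/2, d_1 = (σ_2 - σ_1)/(6h_1) = 47/108, b_1 = Δ_1 - h_1(2σ_1 + σ_2)/6 = 9/4.

2.2500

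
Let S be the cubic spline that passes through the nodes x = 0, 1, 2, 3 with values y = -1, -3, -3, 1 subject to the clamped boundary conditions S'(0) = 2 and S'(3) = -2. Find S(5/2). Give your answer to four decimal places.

-0.2167

With σ_i denoting the second derivative at x_i, h_i = 1, 1, 1, and Δ_i = (y_(i+1) − y_i)/h_i = -2, 0, 4:
  1·σ_0 + 4·σ_1 + 1·σ_2 = 6(Δ_1 - Δ_0) = 12
  1·σ_1 + 4·σ_2 + 1·σ_3 = 6(Δ_2 - Δ_1) = 24
Clamped end conditions give two more equations: 2h_0·σ_0 + h_0·σ_1 = 6(Δ_0 - S'(0)) = -24 and h_2·σ_2 + 2h_2·σ_3 = 6(S'(3) - Δ_2) = -36.
Solving: σ_0 = -208/15, σ_1 = 56/15, σ_2 = 164/15, σ_3 = -352/15.
On [2, 3], S(x) = -3 + 64/15·(x - 2) + 82/15·(x - 2)² - 86/15·(x - 2)³.
With (x - 2) = 1/2: S(5/2) = -13/60.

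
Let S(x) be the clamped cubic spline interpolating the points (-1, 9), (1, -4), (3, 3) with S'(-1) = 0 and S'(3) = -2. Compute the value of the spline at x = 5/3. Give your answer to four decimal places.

-2.4074

With M_i denoting the second derivative at x_i, h_i = 2, 2, and Δ_i = (y_(i+1) − y_i)/h_i = -13/2, 7/2:
  2·M_0 + 8·M_1 + 2·M_2 = 6(Δ_1 - Δ_0) = 60
Clamped end conditions give two more equations: 2h_0·M_0 + h_0·M_1 = 6(Δ_0 - S'(-1)) = -39 and h_1·M_1 + 2h_1·M_2 = 6(S'(3) - Δ_1) = -33.
Hence M_0 = -71/4, M_1 = 16, M_2 = -65/4.
On [1, 3], S(x) = -4 - 7/4·(x - 1) + 8·(x - 1)² - 43/16·(x - 1)³.
With (x - 1) = 2/3: S(5/3) = -65/27.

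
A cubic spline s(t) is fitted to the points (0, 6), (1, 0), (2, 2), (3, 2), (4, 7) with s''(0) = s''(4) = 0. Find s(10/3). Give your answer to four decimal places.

With m_i denoting the second derivative at x_i, h_i = 1, 1, 1, 1, and Δ_i = (y_(i+1) − y_i)/h_i = -6, 2, 0, 5:
  1·m_0 + 4·m_1 + 1·m_2 = 6(Δ_1 - Δ_0) = 48
  1·m_1 + 4·m_2 + 1·m_3 = 6(Δ_2 - Δ_1) = -12
  1·m_2 + 4·m_3 + 1·m_4 = 6(Δ_3 - Δ_2) = 30
Natural end conditions: m_0 = m_4 = 0.
Hence m_0 = 0, m_1 = 57/4, m_2 = -9, m_3 = 39/4, m_4 = 0.
On [3, 4], s(t) = 2 + 7/4·(t - 3) + 39/8·(t - 3)² - 13/8·(t - 3)³.
With (t - 3) = 1/3: s(10/3) = 331/108.

3.0648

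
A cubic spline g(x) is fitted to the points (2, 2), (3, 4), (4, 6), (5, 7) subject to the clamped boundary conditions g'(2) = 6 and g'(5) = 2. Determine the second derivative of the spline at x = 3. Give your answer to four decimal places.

4.5333

Let σ_i = g''(x_i). Step sizes h_i = 1, 1, 1; slopes of the chords Δ_i = (y_(i+1) - y_i)/h_i = 2, 2, 1.
  1·σ_0 + 4·σ_1 + 1·σ_2 = 6(Δ_1 - Δ_0) = 0
  1·σ_1 + 4·σ_2 + 1·σ_3 = 6(Δ_2 - Δ_1) = -6
Clamped end conditions give two more equations: 2h_0·σ_0 + h_0·σ_1 = 6(Δ_0 - g'(2)) = -24 and h_2·σ_2 + 2h_2·σ_3 = 6(g'(5) - Δ_2) = 6.
Hence σ_0 = -214/15, σ_1 = 68/15, σ_2 = -58/15, σ_3 = 74/15.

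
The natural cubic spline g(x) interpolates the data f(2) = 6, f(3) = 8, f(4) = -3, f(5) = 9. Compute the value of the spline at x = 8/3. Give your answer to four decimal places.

9.1852

Let σ_i = g''(x_i). Step sizes h_i = 1, 1, 1; slopes of the chords Δ_i = (y_(i+1) - y_i)/h_i = 2, -11, 12.
  1·σ_0 + 4·σ_1 + 1·σ_2 = 6(Δ_1 - Δ_0) = -78
  1·σ_1 + 4·σ_2 + 1·σ_3 = 6(Δ_2 - Δ_1) = 138
Natural end conditions: σ_0 = σ_3 = 0.
Solving: σ_0 = 0, σ_1 = -30, σ_2 = 42, σ_3 = 0.
On [2, 3], g(x) = 6 + 7·(x - 2) + 0·(x - 2)² - 5·(x - 2)³.
With (x - 2) = 2/3: g(8/3) = 248/27.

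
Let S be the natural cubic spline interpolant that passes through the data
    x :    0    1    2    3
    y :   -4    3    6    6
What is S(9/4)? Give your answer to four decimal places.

6.1750

Write M_i for S''(x_i). With h_i = 1, 1, 1 and divided differences Δ_i = 7, 3, 0, the continuity of S' gives the tridiagonal system
  1·M_0 + 4·M_1 + 1·M_2 = 6(Δ_1 - Δ_0) = -24
  1·M_1 + 4·M_2 + 1·M_3 = 6(Δ_2 - Δ_1) = -18
Natural end conditions: M_0 = M_3 = 0.
Forward elimination and back-substitution give M_0 = 0, M_1 = -26/5, M_2 = -16/5, M_3 = 0.
On [2, 3], S(x) = 6 + 16/15·(x - 2) - 8/5·(x - 2)² + 8/15·(x - 2)³.
With (x - 2) = 1/4: S(9/4) = 247/40.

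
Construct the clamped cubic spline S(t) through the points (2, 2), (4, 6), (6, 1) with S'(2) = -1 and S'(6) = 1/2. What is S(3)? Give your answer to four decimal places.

3.8125

Write σ_i for S''(x_i). With h_i = 2, 2 and divided differences Δ_i = 2, -5/2, the continuity of S' gives the tridiagonal system
  2·σ_0 + 8·σ_1 + 2·σ_2 = 6(Δ_1 - Δ_0) = -27
Clamped end conditions give two more equations: 2h_0·σ_0 + h_0·σ_1 = 6(Δ_0 - S'(2)) = 18 and h_1·σ_1 + 2h_1·σ_2 = 6(S'(6) - Δ_1) = 18.
Solving the tridiagonal system: σ_0 = 33/4, σ_1 = -15/2, σ_2 = 33/4.
On [2, 4], S(t) = 2 - 1·(t - 2) + 33/8·(t - 2)² - 21/16·(t - 2)³.
With (t - 2) = 1: S(3) = 61/16.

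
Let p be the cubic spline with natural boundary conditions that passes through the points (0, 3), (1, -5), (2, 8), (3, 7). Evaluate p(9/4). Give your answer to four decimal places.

9.4344

Put m_i = p'' at the i-th knot. Here h = (1, 1, 1) and Δ = (-8, 13, -1), so the interior equations h_(i-1)·m_(i-1) + 2(h_(i-1)+h_i)·m_i + h_i·m_(i+1) = 6(Δ_i − Δ_(i-1)) read
  1·m_0 + 4·m_1 + 1·m_2 = 6(Δ_1 - Δ_0) = 126
  1·m_1 + 4·m_2 + 1·m_3 = 6(Δ_2 - Δ_1) = -84
Natural end conditions: m_0 = m_3 = 0.
Solving: m_0 = 0, m_1 = 196/5, m_2 = -154/5, m_3 = 0.
On [2, 3], p(x) = 8 + 139/15·(x - 2) - 77/5·(x - 2)² + 77/15·(x - 2)³.
With (x - 2) = 1/4: p(9/4) = 3019/320.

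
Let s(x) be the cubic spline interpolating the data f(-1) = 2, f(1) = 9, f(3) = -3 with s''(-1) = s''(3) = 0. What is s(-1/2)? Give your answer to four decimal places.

4.8633

With σ_i denoting the second derivative at x_i, h_i = 2, 2, and Δ_i = (y_(i+1) − y_i)/h_i = 7/2, -6:
  2·σ_0 + 8·σ_1 + 2·σ_2 = 6(Δ_1 - Δ_0) = -57
Natural end conditions: σ_0 = σ_2 = 0.
Hence σ_0 = 0, σ_1 = -57/8, σ_2 = 0.
On [-1, 1], s(x) = 2 + 47/8·(x + 1) + 0·(x + 1)² - 19/32·(x + 1)³.
With (x + 1) = 1/2: s(-1/2) = 1245/256.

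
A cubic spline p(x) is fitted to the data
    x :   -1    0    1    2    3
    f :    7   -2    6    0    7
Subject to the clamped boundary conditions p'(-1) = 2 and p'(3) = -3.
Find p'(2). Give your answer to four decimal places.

Put M_i = p'' at the i-th knot. Here h = (1, 1, 1, 1) and Δ = (-9, 8, -6, 7), so the interior equations h_(i-1)·M_(i-1) + 2(h_(i-1)+h_i)·M_i + h_i·M_(i+1) = 6(Δ_i − Δ_(i-1)) read
  1·M_0 + 4·M_1 + 1·M_2 = 6(Δ_1 - Δ_0) = 102
  1·M_1 + 4·M_2 + 1·M_3 = 6(Δ_2 - Δ_1) = -84
  1·M_2 + 4·M_3 + 1·M_4 = 6(Δ_3 - Δ_2) = 78
Clamped end conditions give two more equations: 2h_0·M_0 + h_0·M_1 = 6(Δ_0 - p'(-1)) = -66 and h_3·M_3 + 2h_3·M_4 = 6(p'(3) - Δ_3) = -60.
Hence M_0 = -1643/28, M_1 = 719/14, M_2 = -179/4, M_3 = 611/14, M_4 = -1451/28.
On [2, 3], p'(x) = b_3 + 2c_3·(x - 2) + 3d_3·(x - 2)² with b_3 = Δ_3 - h_3(2M_3 + M_4)/6 = 61/56, c_3 = M_3/2 = 611/28, d_3 = (M_4 - M_3)/(6h_3) = -891/56. So p'(2) = 61/56.

1.0893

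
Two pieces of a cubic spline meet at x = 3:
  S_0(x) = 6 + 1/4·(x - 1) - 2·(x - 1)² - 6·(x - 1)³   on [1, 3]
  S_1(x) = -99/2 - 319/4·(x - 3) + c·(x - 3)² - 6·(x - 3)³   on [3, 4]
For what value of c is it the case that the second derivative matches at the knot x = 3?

-38

S_0''(x) = -4 - 36·(x - 1), so S_0''(3) = -76. On the right, S_1''(3) = 2c, so c = -38.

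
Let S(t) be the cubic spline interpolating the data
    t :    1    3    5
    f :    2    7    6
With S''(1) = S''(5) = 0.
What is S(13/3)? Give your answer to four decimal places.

6.7778

Write M_i for S''(x_i). With h_i = 2, 2 and divided differences Δ_i = 5/2, -1/2, the continuity of S' gives the tridiagonal system
  2·M_0 + 8·M_1 + 2·M_2 = 6(Δ_1 - Δ_0) = -18
Natural end conditions: M_0 = M_2 = 0.
Solving: M_0 = 0, M_1 = -9/4, M_2 = 0.
On [3, 5], S(t) = 7 + 1·(t - 3) - 9/8·(t - 3)² + 3/16·(t - 3)³.
With (t - 3) = 4/3: S(13/3) = 61/9.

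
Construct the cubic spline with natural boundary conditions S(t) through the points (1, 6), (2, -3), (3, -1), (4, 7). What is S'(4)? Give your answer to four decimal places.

8.8667

Put M_i = S'' at the i-th knot. Here h = (1, 1, 1) and Δ = (-9, 2, 8), so the interior equations h_(i-1)·M_(i-1) + 2(h_(i-1)+h_i)·M_i + h_i·M_(i+1) = 6(Δ_i − Δ_(i-1)) read
  1·M_0 + 4·M_1 + 1·M_2 = 6(Δ_1 - Δ_0) = 66
  1·M_1 + 4·M_2 + 1·M_3 = 6(Δ_2 - Δ_1) = 36
Natural end conditions: M_0 = M_3 = 0.
Hence M_0 = 0, M_1 = 76/5, M_2 = 26/5, M_3 = 0.
On [3, 4], S'(t) = b_2 + 2c_2·(t - 3) + 3d_2·(t - 3)² with b_2 = Δ_2 - h_2(2M_2 + M_3)/6 = 94/15, c_2 = M_2/2 = 13/5, d_2 = (M_3 - M_2)/(6h_2) = -13/15. So S'(4) = 133/15.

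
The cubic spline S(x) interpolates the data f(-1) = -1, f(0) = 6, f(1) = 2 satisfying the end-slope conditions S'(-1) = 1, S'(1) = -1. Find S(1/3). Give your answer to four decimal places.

5.3704

Let M_i = S''(x_i). Step sizes h_i = 1, 1; slopes of the chords Δ_i = (y_(i+1) - y_i)/h_i = 7, -4.
  1·M_0 + 4·M_1 + 1·M_2 = 6(Δ_1 - Δ_0) = -66
Clamped end conditions give two more equations: 2h_0·M_0 + h_0·M_1 = 6(Δ_0 - S'(-1)) = 36 and h_1·M_1 + 2h_1·M_2 = 6(S'(1) - Δ_1) = 18.
Hence M_0 = 67/2, M_1 = -31, M_2 = 49/2.
On [0, 1], S(x) = 6 + 9/4·x - 31/2·x² + 37/4·x³.
With x = 1/3: S(1/3) = 145/27.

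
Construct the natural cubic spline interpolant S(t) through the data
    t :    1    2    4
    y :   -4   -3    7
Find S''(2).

4

With m_i denoting the second derivative at x_i, h_i = 1, 2, and Δ_i = (y_(i+1) − y_i)/h_i = 1, 5:
  1·m_0 + 6·m_1 + 2·m_2 = 6(Δ_1 - Δ_0) = 24
Natural end conditions: m_0 = m_2 = 0.
Solving: m_0 = 0, m_1 = 4, m_2 = 0.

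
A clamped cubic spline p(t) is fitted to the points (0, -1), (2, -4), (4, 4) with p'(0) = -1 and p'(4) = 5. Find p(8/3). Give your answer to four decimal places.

-2.4074

Let m_i = p''(x_i). Step sizes h_i = 2, 2; slopes of the chords Δ_i = (y_(i+1) - y_i)/h_i = -3/2, 4.
  2·m_0 + 8·m_1 + 2·m_2 = 6(Δ_1 - Δ_0) = 33
Clamped end conditions give two more equations: 2h_0·m_0 + h_0·m_1 = 6(Δ_0 - p'(0)) = -3 and h_1·m_1 + 2h_1·m_2 = 6(p'(4) - Δ_1) = 6.
Hence m_0 = -27/8, m_1 = 21/4, m_2 = -9/8.
On [2, 4], p(t) = -4 + 7/8·(t - 2) + 21/8·(t - 2)² - 17/32·(t - 2)³.
With (t - 2) = 2/3: p(8/3) = -65/27.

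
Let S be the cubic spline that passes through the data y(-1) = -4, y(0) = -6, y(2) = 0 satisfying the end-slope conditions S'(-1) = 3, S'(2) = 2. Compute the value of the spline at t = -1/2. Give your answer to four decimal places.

Let M_i = S''(x_i). Step sizes h_i = 1, 2; slopes of the chords Δ_i = (y_(i+1) - y_i)/h_i = -2, 3.
  1·M_0 + 6·M_1 + 2·M_2 = 6(Δ_1 - Δ_0) = 30
Clamped end conditions give two more equations: 2h_0·M_0 + h_0·M_1 = 6(Δ_0 - S'(-1)) = -30 and h_1·M_1 + 2h_1·M_2 = 6(S'(2) - Δ_1) = -6.
Forward elimination and back-substitution give M_0 = -61/3, M_1 = 32/3, M_2 = -41/6.
On [-1, 0], S(t) = -4 + 3·(t + 1) - 61/6·(t + 1)² + 31/6·(t + 1)³.
With (t + 1) = 1/2: S(-1/2) = -211/48.

-4.3958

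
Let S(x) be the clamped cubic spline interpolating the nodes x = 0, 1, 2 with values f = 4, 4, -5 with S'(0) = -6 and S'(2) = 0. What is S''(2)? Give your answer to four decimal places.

Write M_i for S''(x_i). With h_i = 1, 1 and divided differences Δ_i = 0, -9, the continuity of S' gives the tridiagonal system
  1·M_0 + 4·M_1 + 1·M_2 = 6(Δ_1 - Δ_0) = -54
Clamped end conditions give two more equations: 2h_0·M_0 + h_0·M_1 = 6(Δ_0 - S'(0)) = 36 and h_1·M_1 + 2h_1·M_2 = 6(S'(2) - Δ_1) = 54.
Solving: M_0 = 69/2, M_1 = -33, M_2 = 87/2.

43.5000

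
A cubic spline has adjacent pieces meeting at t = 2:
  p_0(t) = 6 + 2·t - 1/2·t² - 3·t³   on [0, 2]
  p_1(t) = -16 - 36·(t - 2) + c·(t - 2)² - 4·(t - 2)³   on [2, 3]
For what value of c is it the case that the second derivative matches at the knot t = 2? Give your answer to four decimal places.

p_0''(t) = -1 - 18·t, so p_0''(2) = -37. On the right, p_1''(2) = 2c, so c = -37/2.

-18.5000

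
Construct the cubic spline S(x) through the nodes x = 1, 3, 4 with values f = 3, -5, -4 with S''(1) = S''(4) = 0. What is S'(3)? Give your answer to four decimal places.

Write M_i for S''(x_i). With h_i = 2, 1 and divided differences Δ_i = -4, 1, the continuity of S' gives the tridiagonal system
  2·M_0 + 6·M_1 + 1·M_2 = 6(Δ_1 - Δ_0) = 30
Natural end conditions: M_0 = M_2 = 0.
Forward elimination and back-substitution give M_0 = 0, M_1 = 5, M_2 = 0.
On [3, 4], S'(x) = b_1 + 2c_1·(x - 3) + 3d_1·(x - 3)² with b_1 = Δ_1 - h_1(2M_1 + M_2)/6 = -2/3, c_1 = M_1/2 = 5/2, d_1 = (M_2 - M_1)/(6h_1) = -5/6. So S'(3) = -2/3.

-0.6667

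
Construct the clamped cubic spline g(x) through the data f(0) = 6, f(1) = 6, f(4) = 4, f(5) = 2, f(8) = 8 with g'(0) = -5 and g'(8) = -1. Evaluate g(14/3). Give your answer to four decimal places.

Let σ_i = g''(x_i). Step sizes h_i = 1, 3, 1, 3; slopes of the chords Δ_i = (y_(i+1) - y_i)/h_i = 0, -2/3, -2, 2.
  1·σ_0 + 8·σ_1 + 3·σ_2 = 6(Δ_1 - Δ_0) = -4
  3·σ_1 + 8·σ_2 + 1·σ_3 = 6(Δ_2 - Δ_1) = -8
  1·σ_2 + 8·σ_3 + 3·σ_4 = 6(Δ_3 - Δ_2) = 24
Clamped end conditions give two more equations: 2h_0·σ_0 + h_0·σ_1 = 6(Δ_0 - g'(0)) = 30 and h_3·σ_3 + 2h_3·σ_4 = 6(g'(8) - Δ_3) = -18.
Solving the tridiagonal system: σ_0 = 1739/108, σ_1 = -119/54, σ_2 = -89/108, σ_3 = 281/54, σ_4 = -605/108.
On [4, 5], g(x) = 4 - 70/27·(x - 4) - 89/216·(x - 4)² + 217/216·(x - 4)³.
With (x - 4) = 2/3: g(14/3) = 3479/1458.

2.3861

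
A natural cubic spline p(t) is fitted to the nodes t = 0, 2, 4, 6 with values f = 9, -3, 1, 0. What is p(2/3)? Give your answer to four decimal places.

3.6370

With m_i denoting the second derivative at x_i, h_i = 2, 2, 2, and Δ_i = (y_(i+1) − y_i)/h_i = -6, 2, -1/2:
  2·m_0 + 8·m_1 + 2·m_2 = 6(Δ_1 - Δ_0) = 48
  2·m_1 + 8·m_2 + 2·m_3 = 6(Δ_2 - Δ_1) = -15
Natural end conditions: m_0 = m_3 = 0.
Solving: m_0 = 0, m_1 = 69/10, m_2 = -18/5, m_3 = 0.
On [0, 2], p(t) = 9 - 83/10·t + 0·t² + 23/40·t³.
With t = 2/3: p(2/3) = 491/135.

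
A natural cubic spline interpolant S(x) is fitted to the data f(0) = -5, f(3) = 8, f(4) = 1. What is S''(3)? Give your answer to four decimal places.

-8.5000

With σ_i denoting the second derivative at x_i, h_i = 3, 1, and Δ_i = (y_(i+1) − y_i)/h_i = 13/3, -7:
  3·σ_0 + 8·σ_1 + 1·σ_2 = 6(Δ_1 - Δ_0) = -68
Natural end conditions: σ_0 = σ_2 = 0.
Forward elimination and back-substitution give σ_0 = 0, σ_1 = -17/2, σ_2 = 0.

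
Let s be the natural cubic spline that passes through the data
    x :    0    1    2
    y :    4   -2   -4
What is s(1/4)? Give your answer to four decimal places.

2.2656

Let M_i = s''(x_i). Step sizes h_i = 1, 1; slopes of the chords Δ_i = (y_(i+1) - y_i)/h_i = -6, -2.
  1·M_0 + 4·M_1 + 1·M_2 = 6(Δ_1 - Δ_0) = 24
Natural end conditions: M_0 = M_2 = 0.
Hence M_0 = 0, M_1 = 6, M_2 = 0.
On [0, 1], s(x) = 4 - 7·x + 0·x² + 1·x³.
With x = 1/4: s(1/4) = 145/64.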